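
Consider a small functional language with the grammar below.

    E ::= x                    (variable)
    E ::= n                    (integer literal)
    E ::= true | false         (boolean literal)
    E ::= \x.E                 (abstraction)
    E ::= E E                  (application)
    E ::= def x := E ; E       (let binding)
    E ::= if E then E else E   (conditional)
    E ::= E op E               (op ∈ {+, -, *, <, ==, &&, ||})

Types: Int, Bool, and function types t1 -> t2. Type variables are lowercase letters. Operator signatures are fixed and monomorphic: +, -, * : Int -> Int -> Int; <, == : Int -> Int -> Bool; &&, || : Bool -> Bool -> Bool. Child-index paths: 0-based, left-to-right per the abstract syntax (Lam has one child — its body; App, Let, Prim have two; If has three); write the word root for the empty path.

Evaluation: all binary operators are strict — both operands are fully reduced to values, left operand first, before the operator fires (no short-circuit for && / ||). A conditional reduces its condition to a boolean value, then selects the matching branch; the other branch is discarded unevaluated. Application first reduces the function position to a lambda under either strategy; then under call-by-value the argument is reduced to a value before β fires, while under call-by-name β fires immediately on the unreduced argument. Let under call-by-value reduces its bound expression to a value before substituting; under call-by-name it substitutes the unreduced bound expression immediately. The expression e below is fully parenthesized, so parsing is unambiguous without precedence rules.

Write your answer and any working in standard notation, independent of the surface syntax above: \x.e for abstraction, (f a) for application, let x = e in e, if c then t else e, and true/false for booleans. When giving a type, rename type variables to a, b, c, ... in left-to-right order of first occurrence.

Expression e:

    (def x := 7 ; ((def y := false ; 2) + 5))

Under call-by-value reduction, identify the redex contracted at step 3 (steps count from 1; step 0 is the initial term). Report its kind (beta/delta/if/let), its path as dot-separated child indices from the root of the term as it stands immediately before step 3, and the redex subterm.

Answer: delta at root : (2 + 5)

Working:
step 0: (let x = 7 in ((let y = false in 2) + 5))
step 1: [let@root] ((let y = false in 2) + 5)
step 2: [let@0] (2 + 5)
step 3: [delta@root] 7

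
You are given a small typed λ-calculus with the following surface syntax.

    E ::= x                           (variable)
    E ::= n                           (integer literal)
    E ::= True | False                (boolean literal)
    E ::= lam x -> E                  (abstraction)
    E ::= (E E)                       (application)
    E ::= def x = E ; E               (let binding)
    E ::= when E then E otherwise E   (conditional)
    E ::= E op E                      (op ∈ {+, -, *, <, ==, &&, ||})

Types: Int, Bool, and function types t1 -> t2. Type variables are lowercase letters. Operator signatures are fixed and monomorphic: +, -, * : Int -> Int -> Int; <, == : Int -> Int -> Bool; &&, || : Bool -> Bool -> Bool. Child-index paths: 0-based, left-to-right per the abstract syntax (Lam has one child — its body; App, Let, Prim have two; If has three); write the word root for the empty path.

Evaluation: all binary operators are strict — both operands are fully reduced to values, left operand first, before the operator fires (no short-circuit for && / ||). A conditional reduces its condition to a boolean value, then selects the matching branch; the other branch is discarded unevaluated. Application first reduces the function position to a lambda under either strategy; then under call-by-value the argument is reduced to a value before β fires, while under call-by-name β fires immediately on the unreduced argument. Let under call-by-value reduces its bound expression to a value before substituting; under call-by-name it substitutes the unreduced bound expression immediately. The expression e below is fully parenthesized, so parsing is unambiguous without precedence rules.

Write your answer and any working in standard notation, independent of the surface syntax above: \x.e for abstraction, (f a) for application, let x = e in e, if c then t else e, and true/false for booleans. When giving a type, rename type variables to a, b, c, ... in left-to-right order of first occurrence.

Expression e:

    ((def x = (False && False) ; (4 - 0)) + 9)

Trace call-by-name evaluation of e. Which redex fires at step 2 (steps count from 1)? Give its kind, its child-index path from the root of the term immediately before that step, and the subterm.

Working:
step 0: ((let x = (false && false) in (4 - 0)) + 9)
step 1: [let@0] ((4 - 0) + 9)
step 2: [delta@0] (4 + 9)

Answer: delta at 0 : (4 - 0)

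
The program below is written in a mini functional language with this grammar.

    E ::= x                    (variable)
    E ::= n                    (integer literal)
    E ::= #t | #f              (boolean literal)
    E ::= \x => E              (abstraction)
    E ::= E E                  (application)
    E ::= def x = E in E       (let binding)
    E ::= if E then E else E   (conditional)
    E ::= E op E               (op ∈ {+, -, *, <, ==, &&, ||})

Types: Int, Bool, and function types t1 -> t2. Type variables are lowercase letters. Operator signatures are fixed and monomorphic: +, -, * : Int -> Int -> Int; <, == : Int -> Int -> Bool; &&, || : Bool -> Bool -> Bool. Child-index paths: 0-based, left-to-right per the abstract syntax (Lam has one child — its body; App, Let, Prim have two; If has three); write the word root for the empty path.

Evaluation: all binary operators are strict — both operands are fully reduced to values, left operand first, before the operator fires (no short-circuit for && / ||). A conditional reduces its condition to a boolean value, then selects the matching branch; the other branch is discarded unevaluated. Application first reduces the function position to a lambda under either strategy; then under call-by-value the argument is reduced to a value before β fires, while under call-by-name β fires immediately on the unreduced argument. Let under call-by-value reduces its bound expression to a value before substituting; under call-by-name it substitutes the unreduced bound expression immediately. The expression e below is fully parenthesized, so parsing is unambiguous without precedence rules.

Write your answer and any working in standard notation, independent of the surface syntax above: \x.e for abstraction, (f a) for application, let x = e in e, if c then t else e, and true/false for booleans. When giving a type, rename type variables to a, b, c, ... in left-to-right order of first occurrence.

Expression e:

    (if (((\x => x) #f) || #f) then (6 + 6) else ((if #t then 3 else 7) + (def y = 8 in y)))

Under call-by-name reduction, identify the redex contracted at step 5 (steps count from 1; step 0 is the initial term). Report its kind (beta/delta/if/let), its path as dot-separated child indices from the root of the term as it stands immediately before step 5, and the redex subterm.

Answer: let at 1 : (let y = 8 in y)

Trace:
step 0: (if (((\x.x) false) || false) then (6 + 6) else ((if true then 3 else 7) + (let y = 8 in y)))
step 1: [beta@0.0] (if (false || false) then (6 + 6) else ((if true then 3 else 7) + (let y = 8 in y)))
step 2: [delta@0] (if false then (6 + 6) else ((if true then 3 else 7) + (let y = 8 in y)))
step 3: [if@root] ((if true then 3 else 7) + (let y = 8 in y))
step 4: [if@0] (3 + (let y = 8 in y))
step 5: [let@1] (3 + 8)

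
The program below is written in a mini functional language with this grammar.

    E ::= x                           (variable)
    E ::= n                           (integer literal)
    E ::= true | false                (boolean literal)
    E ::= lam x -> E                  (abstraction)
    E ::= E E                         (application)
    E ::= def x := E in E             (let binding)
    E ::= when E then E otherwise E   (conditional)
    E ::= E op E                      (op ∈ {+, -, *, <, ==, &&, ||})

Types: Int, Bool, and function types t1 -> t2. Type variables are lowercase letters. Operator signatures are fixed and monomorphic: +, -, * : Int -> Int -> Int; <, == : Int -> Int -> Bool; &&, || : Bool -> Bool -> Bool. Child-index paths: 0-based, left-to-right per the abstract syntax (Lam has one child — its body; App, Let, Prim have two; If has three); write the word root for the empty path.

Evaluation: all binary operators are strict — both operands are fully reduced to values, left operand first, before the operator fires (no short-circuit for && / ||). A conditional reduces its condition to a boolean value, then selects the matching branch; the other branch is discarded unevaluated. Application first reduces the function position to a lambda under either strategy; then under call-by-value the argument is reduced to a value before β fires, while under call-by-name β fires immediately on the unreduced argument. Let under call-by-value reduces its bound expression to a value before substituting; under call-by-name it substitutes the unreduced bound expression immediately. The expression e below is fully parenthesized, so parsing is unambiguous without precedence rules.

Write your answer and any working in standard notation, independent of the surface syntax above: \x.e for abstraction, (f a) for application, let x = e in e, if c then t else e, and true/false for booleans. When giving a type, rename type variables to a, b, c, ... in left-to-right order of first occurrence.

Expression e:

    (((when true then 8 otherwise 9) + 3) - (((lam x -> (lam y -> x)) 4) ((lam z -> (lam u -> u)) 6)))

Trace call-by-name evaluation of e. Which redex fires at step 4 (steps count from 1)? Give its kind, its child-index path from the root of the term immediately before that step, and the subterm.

Derivation:
step 0: (((if true then 8 else 9) + 3) - (((\x.(\y.x)) 4) ((\z.(\u.u)) 6)))
step 1: [if@0.0] ((8 + 3) - (((\x.(\y.x)) 4) ((\z.(\u.u)) 6)))
step 2: [delta@0] (11 - (((\x.(\y.x)) 4) ((\z.(\u.u)) 6)))
step 3: [beta@1.0] (11 - ((\y.4) ((\z.(\u.u)) 6)))
step 4: [beta@1] (11 - 4)

Answer: beta at 1 : ((\y.4) ((\z.(\u.u)) 6))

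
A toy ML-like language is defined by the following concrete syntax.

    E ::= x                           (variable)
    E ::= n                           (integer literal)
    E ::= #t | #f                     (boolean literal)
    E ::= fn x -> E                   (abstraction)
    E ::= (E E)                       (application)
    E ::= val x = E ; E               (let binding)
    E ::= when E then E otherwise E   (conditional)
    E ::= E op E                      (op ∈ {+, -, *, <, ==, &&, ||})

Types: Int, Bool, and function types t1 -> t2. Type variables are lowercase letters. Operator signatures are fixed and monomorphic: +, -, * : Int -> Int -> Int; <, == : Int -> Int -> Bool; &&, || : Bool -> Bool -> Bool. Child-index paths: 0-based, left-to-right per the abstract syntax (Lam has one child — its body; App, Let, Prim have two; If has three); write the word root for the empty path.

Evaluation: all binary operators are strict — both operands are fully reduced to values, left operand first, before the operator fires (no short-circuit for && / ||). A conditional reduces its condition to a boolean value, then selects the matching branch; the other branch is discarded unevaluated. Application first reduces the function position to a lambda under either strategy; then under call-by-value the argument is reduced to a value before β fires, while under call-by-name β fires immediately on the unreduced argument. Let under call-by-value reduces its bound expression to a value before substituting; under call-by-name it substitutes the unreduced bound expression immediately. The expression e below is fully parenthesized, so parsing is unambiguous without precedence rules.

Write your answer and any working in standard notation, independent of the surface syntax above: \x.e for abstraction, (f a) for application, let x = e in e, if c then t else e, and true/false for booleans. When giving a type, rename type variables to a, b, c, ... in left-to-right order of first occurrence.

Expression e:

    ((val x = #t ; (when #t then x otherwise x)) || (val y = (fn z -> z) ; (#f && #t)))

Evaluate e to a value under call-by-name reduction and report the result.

Trace:
step 0: ((let x = true in (if true then x else x)) || (let y = (\z.z) in (false && true)))
step 1: [let@0] ((if true then true else true) || (let y = (\z.z) in (false && true)))
step 2: [if@0] (true || (let y = (\z.z) in (false && true)))
step 3: [let@1] (true || (false && true))
step 4: [delta@1] (true || false)
step 5: [delta@root] true

Answer: true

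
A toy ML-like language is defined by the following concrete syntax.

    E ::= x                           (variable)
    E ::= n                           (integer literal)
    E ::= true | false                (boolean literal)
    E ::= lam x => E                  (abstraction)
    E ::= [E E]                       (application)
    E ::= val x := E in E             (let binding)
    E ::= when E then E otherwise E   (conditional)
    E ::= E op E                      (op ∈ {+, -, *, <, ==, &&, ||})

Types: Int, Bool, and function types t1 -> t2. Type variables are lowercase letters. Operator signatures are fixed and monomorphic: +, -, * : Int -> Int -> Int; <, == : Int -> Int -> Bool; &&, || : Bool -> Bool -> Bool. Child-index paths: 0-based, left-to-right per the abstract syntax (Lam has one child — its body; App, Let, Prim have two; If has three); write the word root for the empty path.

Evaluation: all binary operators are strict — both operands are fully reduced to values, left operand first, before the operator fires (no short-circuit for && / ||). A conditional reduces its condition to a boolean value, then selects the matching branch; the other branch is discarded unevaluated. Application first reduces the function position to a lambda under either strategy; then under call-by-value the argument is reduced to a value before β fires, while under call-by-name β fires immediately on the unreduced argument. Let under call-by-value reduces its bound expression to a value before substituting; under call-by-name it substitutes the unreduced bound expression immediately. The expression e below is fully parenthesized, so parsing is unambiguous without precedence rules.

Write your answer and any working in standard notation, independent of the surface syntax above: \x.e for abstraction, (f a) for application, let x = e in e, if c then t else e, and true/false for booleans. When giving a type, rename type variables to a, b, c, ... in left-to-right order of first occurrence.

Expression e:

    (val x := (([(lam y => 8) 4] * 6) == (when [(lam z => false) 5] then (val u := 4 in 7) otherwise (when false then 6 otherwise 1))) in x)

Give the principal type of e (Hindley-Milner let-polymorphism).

Answer: Bool

Derivation:
\y._ : a -> Int
  unify a -> Int ~ Int -> b
  unify a ~ Int
  unify Int ~ b
_ _ : Int
  unify Int ~ Int
  unify Int ~ Int
  unify Int ~ Int
\z._ : c -> Bool
  unify c -> Bool ~ Int -> d
  unify c ~ Int
  unify Bool ~ d
_ _ : Bool
  unify Bool ~ Bool
let u : Int
  unify Bool ~ Bool
  unify Int ~ Int
  unify Int ~ Int
  unify Int ~ Int
let x : Bool
x : Bool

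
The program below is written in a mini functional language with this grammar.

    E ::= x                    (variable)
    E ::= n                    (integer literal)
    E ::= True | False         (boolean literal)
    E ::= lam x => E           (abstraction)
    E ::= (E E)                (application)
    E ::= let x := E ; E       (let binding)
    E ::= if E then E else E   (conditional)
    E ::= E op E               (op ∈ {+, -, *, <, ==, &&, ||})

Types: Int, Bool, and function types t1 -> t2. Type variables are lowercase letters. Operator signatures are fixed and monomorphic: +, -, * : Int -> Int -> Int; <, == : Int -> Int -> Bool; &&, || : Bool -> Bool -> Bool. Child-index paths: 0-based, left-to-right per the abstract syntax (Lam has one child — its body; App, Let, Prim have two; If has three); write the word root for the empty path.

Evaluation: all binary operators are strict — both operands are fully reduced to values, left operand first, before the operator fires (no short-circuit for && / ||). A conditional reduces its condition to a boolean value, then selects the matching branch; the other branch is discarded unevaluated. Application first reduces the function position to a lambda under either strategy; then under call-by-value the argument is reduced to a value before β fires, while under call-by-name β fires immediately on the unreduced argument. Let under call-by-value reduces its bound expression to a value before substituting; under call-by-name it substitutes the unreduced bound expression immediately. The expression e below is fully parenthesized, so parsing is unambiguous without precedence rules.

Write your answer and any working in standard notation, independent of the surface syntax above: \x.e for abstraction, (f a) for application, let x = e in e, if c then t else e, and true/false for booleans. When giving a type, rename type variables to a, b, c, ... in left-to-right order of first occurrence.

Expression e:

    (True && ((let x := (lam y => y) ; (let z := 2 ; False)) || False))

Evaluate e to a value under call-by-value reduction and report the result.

Working:
step 0: (true && ((let x = (\y.y) in (let z = 2 in false)) || false))
step 1: [let@1.0] (true && ((let z = 2 in false) || false))
step 2: [let@1.0] (true && (false || false))
step 3: [delta@1] (true && false)
step 4: [delta@root] false

Answer: false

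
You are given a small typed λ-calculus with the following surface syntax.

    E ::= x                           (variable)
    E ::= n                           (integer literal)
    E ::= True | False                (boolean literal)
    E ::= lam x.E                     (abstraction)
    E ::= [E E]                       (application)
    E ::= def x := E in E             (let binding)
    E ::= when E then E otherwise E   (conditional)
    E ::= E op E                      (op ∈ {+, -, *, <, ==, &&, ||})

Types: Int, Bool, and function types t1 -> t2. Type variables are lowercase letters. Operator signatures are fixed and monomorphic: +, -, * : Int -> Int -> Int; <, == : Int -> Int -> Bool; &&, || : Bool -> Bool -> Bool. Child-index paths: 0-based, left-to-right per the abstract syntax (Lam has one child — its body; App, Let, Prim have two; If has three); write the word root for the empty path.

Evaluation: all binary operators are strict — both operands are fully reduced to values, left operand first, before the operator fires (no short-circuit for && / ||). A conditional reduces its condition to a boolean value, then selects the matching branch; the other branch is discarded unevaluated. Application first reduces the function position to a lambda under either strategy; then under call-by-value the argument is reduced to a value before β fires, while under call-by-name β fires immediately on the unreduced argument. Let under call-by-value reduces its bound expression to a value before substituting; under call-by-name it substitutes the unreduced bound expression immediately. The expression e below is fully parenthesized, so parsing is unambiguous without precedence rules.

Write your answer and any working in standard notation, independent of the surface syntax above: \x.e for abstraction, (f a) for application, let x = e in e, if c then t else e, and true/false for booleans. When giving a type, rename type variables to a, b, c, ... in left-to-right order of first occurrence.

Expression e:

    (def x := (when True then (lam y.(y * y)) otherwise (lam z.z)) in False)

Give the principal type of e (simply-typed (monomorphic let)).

Trace:
  unify Bool ~ Bool
y : a
  unify a ~ Int
y : Int
  unify Int ~ Int
\y._ : Int -> Int
z : b
\z._ : b -> b
  unify Int -> Int ~ b -> b
  unify Int ~ b
  unify Int ~ Int
let x : Int -> Int

Answer: Bool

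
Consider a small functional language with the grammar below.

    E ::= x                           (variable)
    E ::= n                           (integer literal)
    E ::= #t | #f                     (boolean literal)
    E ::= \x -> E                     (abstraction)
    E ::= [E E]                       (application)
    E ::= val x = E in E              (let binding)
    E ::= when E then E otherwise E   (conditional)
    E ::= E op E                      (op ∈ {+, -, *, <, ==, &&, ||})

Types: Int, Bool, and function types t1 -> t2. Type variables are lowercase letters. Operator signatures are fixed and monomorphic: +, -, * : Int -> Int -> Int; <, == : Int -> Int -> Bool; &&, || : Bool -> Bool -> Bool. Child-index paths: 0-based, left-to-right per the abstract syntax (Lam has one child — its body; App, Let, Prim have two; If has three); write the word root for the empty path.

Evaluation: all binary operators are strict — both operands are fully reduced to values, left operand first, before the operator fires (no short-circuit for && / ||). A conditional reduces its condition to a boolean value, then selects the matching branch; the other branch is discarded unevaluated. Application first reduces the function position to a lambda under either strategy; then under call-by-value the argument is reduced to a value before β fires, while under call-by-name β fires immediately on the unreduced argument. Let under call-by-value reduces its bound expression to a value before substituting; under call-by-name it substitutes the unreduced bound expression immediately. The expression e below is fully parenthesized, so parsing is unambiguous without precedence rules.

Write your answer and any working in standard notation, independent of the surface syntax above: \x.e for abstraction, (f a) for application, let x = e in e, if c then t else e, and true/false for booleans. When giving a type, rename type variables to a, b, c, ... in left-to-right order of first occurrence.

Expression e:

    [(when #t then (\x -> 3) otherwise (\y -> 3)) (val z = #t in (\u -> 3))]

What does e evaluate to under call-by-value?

Working:
step 0: ((if true then (\x.3) else (\y.3)) (let z = true in (\u.3)))
step 1: [if@0] ((\x.3) (let z = true in (\u.3)))
step 2: [let@1] ((\x.3) (\u.3))
step 3: [beta@root] 3

Answer: 3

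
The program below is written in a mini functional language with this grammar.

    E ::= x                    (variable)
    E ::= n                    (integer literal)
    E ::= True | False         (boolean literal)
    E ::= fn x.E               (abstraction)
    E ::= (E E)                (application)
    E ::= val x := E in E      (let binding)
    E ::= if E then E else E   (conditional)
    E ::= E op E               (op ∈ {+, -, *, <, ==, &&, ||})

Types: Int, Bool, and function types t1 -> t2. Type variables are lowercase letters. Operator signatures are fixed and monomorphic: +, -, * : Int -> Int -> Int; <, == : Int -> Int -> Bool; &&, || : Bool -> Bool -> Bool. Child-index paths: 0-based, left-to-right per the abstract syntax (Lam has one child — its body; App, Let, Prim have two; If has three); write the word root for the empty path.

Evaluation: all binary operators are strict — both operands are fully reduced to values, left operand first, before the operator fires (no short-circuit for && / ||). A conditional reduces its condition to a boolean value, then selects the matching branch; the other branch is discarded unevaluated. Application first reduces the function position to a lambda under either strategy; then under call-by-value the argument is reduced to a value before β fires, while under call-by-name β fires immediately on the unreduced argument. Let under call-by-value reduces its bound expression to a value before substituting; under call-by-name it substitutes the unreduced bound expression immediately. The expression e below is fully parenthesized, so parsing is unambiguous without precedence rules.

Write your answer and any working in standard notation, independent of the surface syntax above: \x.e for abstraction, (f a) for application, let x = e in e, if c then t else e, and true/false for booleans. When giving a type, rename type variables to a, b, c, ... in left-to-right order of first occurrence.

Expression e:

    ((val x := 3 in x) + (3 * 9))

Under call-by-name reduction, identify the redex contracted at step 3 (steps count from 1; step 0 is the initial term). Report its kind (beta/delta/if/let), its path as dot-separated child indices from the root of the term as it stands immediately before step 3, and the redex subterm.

Answer: delta at root : (3 + 27)

Working:
step 0: ((let x = 3 in x) + (3 * 9))
step 1: [let@0] (3 + (3 * 9))
step 2: [delta@1] (3 + 27)
step 3: [delta@root] 30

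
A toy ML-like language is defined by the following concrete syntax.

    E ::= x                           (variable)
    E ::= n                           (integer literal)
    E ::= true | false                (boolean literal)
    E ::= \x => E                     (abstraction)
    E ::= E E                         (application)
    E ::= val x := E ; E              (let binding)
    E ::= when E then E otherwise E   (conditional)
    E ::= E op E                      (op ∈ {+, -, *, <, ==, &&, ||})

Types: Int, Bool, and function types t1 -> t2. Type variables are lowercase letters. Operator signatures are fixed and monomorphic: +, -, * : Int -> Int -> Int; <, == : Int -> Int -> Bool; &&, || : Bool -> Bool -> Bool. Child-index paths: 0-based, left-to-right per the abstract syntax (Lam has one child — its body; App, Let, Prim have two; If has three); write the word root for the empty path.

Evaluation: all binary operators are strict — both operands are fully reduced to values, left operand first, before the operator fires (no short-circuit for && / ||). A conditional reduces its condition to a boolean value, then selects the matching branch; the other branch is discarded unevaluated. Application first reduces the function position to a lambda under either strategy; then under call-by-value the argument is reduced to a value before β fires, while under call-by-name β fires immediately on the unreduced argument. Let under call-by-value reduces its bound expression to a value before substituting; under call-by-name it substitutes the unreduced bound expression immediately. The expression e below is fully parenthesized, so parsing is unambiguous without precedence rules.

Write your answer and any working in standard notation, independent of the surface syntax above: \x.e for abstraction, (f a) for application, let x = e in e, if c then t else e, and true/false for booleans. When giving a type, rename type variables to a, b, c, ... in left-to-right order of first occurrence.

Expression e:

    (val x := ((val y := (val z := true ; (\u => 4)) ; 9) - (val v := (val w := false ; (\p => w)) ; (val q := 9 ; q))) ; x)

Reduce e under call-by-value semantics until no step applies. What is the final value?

Working:
step 0: (let x = ((let y = (let z = true in (\u.4)) in 9) - (let v = (let w = false in (\p.w)) in (let q = 9 in q))) in x)
step 1: [let@0.0.0] (let x = ((let y = (\u.4) in 9) - (let v = (let w = false in (\p.w)) in (let q = 9 in q))) in x)
step 2: [let@0.0] (let x = (9 - (let v = (let w = false in (\p.w)) in (let q = 9 in q))) in x)
step 3: [let@0.1.0] (let x = (9 - (let v = (\p.false) in (let q = 9 in q))) in x)
step 4: [let@0.1] (let x = (9 - (let q = 9 in q)) in x)
step 5: [let@0.1] (let x = (9 - 9) in x)
step 6: [delta@0] (let x = 0 in x)
step 7: [let@root] 0

Answer: 0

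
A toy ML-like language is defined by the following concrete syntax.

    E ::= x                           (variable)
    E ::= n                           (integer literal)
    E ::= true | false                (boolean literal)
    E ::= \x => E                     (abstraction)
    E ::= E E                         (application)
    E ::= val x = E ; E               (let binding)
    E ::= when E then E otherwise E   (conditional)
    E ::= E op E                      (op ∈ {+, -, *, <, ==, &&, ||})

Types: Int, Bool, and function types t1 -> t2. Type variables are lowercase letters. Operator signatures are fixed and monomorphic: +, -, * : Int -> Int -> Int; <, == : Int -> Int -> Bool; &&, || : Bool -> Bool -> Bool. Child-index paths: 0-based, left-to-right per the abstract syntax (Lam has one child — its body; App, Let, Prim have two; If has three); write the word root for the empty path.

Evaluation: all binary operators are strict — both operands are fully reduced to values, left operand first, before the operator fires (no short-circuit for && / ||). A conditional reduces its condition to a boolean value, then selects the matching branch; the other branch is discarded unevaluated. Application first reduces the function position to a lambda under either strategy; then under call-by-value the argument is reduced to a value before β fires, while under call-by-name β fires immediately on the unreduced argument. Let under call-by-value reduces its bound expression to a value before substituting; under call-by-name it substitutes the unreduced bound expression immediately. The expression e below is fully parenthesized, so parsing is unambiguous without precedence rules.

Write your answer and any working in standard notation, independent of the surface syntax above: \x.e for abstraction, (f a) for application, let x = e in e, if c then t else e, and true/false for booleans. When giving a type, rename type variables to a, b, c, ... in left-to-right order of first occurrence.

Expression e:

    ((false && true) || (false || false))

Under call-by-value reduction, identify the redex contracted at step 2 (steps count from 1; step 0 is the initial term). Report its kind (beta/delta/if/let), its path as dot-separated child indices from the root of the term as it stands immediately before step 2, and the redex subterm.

Answer: delta at 1 : (false || false)

Working:
step 0: ((false && true) || (false || false))
step 1: [delta@0] (false || (false || false))
step 2: [delta@1] (false || false)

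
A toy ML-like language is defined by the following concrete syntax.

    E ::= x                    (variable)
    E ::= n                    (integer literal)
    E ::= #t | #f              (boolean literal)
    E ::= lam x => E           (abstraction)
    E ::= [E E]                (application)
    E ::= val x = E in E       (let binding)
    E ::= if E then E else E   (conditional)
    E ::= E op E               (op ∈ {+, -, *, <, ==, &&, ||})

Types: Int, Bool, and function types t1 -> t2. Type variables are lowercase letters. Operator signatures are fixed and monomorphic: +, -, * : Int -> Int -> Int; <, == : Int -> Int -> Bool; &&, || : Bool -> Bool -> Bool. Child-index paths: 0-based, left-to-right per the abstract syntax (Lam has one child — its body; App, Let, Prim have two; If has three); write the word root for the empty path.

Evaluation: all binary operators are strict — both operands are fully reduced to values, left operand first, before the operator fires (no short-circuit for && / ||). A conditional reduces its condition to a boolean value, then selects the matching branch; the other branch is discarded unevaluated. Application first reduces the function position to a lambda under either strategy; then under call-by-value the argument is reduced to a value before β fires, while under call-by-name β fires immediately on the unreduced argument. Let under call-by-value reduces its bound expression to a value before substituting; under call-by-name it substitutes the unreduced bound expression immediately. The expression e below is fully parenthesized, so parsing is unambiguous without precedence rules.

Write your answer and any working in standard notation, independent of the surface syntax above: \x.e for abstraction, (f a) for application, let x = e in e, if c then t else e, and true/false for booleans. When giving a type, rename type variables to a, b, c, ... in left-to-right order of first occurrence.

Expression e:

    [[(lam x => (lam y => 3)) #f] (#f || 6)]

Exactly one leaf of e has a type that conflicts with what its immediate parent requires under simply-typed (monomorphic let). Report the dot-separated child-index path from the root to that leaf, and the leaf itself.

Answer: 1.1 : 6

Trace:
\y._ : b -> Int
\x._ : a -> b -> Int
  unify a -> b -> Int ~ Bool -> c
  unify a ~ Bool
  unify b -> Int ~ c
_ _ : b -> Int
  unify Bool ~ Bool
  unify Int ~ Bool
  FAIL: mismatch Int ~ Bool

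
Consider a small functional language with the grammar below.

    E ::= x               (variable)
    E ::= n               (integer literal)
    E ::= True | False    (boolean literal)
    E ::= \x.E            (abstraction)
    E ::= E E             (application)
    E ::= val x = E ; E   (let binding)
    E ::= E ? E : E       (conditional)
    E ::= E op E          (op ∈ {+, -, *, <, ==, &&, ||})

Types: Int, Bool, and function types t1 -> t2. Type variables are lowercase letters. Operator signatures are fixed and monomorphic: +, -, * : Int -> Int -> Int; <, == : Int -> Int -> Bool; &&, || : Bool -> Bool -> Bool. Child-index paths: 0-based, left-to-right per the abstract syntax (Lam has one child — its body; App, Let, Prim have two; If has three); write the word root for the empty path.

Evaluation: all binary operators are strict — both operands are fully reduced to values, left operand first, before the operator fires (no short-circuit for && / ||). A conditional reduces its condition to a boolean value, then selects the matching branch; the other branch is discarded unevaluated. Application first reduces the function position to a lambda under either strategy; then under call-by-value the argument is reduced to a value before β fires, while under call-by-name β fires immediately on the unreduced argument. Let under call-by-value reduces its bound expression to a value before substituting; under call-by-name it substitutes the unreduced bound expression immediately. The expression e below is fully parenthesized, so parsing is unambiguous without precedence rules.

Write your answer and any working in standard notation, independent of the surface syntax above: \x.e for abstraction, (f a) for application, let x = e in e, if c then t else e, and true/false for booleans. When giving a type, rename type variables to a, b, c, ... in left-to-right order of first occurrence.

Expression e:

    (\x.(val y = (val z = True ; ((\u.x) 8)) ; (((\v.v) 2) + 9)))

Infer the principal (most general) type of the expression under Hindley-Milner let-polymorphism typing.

Trace:
let z : Bool
x : a
\u._ : b -> a
  unify b -> a ~ Int -> c
  unify b ~ Int
  unify a ~ c
_ _ : c
let y : c
v : d
\v._ : d -> d
  unify d -> d ~ Int -> e
  unify d ~ Int
  unify Int ~ e
_ _ : Int
  unify Int ~ Int
  unify Int ~ Int
\x._ : c -> Int

Answer: a -> Int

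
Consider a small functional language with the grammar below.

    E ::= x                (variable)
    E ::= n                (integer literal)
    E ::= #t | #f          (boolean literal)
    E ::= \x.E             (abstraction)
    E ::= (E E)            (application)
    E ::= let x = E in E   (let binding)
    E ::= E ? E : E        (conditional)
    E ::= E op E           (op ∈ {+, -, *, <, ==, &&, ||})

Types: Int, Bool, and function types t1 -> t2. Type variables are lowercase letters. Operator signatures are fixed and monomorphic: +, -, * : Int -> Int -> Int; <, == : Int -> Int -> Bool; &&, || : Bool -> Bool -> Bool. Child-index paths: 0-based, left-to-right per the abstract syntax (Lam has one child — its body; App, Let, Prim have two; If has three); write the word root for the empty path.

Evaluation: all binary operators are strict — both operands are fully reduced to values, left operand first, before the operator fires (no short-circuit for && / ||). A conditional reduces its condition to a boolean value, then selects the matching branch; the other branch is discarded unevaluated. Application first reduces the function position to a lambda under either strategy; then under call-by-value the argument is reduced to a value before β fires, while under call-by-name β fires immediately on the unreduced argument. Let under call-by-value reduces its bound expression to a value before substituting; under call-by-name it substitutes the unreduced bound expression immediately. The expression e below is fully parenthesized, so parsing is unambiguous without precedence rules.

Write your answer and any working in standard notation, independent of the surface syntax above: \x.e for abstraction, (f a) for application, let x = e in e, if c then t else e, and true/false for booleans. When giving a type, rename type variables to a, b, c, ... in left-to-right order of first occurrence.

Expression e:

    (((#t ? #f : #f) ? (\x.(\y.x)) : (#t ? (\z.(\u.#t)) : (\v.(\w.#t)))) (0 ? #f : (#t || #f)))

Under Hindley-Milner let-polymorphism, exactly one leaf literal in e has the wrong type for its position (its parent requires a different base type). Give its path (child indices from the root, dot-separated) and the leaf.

Trace:
  unify Bool ~ Bool
  unify Bool ~ Bool
  unify Bool ~ Bool
x : a
\y._ : b -> a
\x._ : a -> b -> a
  unify Bool ~ Bool
\u._ : d -> Bool
\z._ : c -> d -> Bool
\w._ : f -> Bool
\v._ : e -> f -> Bool
  unify c -> d -> Bool ~ e -> f -> Bool
  unify c ~ e
  unify d -> Bool ~ f -> Bool
  unify d ~ f
  unify Bool ~ Bool
  unify a -> b -> a ~ e -> f -> Bool
  unify a ~ e
  unify b -> e ~ f -> Bool
  unify b ~ f
  unify e ~ Bool
  unify Int ~ Bool
  FAIL: mismatch Int ~ Bool

Answer: 1.0 : 0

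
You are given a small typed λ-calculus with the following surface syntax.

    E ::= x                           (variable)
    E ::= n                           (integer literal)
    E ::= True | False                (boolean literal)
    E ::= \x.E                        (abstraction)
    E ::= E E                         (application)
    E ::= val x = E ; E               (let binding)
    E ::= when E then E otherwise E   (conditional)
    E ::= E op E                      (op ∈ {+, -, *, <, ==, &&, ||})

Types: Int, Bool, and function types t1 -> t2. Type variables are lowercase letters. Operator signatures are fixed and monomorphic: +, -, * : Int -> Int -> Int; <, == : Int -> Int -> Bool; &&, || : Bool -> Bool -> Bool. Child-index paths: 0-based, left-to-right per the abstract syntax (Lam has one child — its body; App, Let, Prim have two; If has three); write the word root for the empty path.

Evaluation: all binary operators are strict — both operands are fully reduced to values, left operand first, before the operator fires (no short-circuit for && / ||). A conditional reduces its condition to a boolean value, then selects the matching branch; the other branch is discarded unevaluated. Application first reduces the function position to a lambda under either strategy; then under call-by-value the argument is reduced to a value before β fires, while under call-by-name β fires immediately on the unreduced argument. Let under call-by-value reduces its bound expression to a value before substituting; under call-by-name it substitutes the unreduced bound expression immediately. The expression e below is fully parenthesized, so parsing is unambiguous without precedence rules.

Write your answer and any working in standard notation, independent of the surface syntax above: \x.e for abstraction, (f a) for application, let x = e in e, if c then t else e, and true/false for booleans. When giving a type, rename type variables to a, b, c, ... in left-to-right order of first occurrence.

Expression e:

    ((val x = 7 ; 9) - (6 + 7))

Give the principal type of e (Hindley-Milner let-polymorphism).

Answer: Int

Derivation:
let x : Int
  unify Int ~ Int
  unify Int ~ Int
  unify Int ~ Int
  unify Int ~ Int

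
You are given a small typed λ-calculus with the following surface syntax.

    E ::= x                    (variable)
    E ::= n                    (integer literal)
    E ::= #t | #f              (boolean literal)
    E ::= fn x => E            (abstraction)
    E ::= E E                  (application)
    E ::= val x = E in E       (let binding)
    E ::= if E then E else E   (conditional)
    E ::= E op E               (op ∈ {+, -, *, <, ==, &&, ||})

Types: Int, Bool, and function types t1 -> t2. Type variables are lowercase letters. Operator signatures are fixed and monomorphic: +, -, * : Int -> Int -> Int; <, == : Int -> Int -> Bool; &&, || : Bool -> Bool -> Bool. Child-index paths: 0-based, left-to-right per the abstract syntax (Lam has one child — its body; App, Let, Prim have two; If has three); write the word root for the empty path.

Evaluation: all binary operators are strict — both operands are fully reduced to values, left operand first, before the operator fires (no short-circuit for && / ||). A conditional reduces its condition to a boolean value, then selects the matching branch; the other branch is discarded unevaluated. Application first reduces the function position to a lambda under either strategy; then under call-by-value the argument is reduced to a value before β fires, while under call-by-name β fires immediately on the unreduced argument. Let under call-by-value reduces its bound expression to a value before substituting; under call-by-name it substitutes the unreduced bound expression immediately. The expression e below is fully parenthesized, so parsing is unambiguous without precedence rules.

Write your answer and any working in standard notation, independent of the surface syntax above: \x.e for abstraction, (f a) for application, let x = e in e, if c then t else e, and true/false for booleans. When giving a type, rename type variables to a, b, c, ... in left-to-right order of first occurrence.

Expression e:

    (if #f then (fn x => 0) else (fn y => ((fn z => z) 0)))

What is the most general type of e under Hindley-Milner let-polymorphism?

Answer: a -> Int

Working:
  unify Bool ~ Bool
\x._ : a -> Int
z : c
\z._ : c -> c
  unify c -> c ~ Int -> d
  unify c ~ Int
  unify Int ~ d
_ _ : Int
\y._ : b -> Int
  unify a -> Int ~ b -> Int
  unify a ~ b
  unify Int ~ Int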